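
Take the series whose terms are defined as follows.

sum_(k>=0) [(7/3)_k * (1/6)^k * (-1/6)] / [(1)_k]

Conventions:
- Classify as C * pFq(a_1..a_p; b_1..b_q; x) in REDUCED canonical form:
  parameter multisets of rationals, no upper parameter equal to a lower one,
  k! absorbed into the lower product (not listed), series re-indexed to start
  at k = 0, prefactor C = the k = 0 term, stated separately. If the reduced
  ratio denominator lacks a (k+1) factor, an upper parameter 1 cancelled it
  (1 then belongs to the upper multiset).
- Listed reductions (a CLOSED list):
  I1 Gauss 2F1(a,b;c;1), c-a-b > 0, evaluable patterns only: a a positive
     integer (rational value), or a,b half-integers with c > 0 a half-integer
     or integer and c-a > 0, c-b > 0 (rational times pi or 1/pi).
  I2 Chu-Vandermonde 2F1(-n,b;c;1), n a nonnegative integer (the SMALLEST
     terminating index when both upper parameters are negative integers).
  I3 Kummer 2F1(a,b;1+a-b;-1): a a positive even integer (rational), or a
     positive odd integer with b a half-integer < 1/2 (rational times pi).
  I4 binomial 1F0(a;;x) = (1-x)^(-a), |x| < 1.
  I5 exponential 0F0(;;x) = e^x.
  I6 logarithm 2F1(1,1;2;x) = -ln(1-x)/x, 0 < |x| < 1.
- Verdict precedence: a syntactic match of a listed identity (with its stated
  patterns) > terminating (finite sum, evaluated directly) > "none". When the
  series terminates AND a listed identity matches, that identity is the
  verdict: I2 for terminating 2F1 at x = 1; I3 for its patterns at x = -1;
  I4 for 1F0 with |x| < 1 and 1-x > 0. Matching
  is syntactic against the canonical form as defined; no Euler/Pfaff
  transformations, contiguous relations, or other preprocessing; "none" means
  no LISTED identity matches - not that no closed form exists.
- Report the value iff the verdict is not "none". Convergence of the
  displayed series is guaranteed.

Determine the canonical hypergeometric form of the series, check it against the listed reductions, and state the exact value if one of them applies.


Key step: from the first term -1/6: (1)_k (C = -1/6) is k! itself.
Consecutive-term ratio: r(k) = (1/6) * (k+7/3) / [(k+1)] - rational in k. x = (1/6); t_0 = -1/6; negate the roots.

With C = -1/6: the canonical form is 1F0(7/3; -; 1/6). Verdict: this is the binomial series (I4) (the 1F0 binomial series: exponent -7/3, x = 1/6). Value: (-1/6) * (5/6)^(-7/3).


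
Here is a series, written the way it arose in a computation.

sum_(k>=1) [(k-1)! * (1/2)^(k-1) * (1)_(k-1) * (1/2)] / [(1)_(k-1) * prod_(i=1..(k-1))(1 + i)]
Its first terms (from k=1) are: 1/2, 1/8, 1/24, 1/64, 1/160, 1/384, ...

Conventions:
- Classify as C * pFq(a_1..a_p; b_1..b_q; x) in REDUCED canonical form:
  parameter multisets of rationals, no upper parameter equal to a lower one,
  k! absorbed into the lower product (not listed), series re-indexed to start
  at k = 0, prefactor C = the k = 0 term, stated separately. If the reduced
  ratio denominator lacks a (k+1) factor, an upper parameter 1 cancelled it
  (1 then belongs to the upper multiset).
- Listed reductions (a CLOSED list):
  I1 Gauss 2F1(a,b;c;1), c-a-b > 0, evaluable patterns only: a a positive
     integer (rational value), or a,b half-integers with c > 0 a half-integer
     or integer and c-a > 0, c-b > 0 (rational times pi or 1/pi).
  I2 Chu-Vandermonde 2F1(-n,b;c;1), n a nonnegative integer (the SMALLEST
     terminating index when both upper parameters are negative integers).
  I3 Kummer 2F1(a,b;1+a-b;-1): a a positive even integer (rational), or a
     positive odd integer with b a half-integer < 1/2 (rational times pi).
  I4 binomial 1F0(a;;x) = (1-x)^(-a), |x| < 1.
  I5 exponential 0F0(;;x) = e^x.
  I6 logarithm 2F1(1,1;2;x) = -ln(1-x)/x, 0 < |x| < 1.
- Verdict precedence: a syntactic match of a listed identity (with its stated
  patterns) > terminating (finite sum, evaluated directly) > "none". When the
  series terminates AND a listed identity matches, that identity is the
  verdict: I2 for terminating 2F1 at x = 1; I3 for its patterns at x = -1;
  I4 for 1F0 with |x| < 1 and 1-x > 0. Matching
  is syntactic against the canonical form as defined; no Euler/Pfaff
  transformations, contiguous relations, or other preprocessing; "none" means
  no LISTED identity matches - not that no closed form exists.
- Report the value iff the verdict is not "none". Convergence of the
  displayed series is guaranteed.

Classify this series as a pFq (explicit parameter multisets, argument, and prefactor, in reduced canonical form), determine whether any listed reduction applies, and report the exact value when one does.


The tell: x = (1/2) and the lower running product (prefactor 1/2) is a rising factorial.
Adjacent-term ratio: r(k) = (1/2) * (k+1) (k+1) / [(k+2) (k+1)] - rational; roots negated = parameters, x = (1/2), C = 1/2.

Canonical form: C = 1/2 times 2F1 with upper {1, 1}, lower {2}, x = 1/2. Verdict: the I6 logarithm reduction applies (the logarithm: parameters (1,1;2), x = 1/2). Hence: (-1) * ln(1/2).


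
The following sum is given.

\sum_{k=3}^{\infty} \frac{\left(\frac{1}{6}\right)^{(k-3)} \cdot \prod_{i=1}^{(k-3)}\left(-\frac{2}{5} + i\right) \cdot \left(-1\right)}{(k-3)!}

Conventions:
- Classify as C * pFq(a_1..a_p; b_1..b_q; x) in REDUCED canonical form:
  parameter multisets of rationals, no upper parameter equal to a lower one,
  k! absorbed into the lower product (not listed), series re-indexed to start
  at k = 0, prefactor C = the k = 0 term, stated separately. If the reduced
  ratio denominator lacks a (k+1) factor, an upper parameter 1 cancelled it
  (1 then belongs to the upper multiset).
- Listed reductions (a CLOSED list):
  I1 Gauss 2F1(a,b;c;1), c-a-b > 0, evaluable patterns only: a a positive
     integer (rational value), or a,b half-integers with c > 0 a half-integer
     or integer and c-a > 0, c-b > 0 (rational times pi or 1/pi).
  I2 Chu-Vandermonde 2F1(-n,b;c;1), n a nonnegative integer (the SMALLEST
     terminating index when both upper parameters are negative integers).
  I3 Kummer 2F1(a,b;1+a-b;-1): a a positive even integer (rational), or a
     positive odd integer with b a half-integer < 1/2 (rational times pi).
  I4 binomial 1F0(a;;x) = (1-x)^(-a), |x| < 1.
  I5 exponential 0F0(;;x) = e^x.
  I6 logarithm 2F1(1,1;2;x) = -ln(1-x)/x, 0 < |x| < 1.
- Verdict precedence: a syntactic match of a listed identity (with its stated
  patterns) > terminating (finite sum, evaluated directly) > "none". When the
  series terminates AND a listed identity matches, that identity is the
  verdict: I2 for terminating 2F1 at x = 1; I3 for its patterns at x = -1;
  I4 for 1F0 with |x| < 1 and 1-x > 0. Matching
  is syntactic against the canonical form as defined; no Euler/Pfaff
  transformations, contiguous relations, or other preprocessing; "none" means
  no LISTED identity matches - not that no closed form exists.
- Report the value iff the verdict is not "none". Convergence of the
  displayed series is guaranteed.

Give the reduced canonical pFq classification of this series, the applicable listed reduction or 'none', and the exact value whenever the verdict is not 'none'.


The tell: from the first term -1: the running product (C = -1) telescopes to a rising factorial.
Ratio: r(k) = \frac{1}{6} * (k+\frac{3}{5}) / [(k+1)] - rational in k, leading ratio \frac{1}{6}; with t_0 = -1, classification follows.

This is -1 * 1F0(\frac{3}{5}; -; \frac{1}{6}) in reduced canonical form. Verdict (x = \frac{1}{6}): the I4 binomial reduction applies (the 1F0 binomial series: exponent -3/5, x = \frac{1}{6}). Value: \left(-1\right) \cdot \left(\frac{5}{6}\right)^{-\frac{3}{5}}.


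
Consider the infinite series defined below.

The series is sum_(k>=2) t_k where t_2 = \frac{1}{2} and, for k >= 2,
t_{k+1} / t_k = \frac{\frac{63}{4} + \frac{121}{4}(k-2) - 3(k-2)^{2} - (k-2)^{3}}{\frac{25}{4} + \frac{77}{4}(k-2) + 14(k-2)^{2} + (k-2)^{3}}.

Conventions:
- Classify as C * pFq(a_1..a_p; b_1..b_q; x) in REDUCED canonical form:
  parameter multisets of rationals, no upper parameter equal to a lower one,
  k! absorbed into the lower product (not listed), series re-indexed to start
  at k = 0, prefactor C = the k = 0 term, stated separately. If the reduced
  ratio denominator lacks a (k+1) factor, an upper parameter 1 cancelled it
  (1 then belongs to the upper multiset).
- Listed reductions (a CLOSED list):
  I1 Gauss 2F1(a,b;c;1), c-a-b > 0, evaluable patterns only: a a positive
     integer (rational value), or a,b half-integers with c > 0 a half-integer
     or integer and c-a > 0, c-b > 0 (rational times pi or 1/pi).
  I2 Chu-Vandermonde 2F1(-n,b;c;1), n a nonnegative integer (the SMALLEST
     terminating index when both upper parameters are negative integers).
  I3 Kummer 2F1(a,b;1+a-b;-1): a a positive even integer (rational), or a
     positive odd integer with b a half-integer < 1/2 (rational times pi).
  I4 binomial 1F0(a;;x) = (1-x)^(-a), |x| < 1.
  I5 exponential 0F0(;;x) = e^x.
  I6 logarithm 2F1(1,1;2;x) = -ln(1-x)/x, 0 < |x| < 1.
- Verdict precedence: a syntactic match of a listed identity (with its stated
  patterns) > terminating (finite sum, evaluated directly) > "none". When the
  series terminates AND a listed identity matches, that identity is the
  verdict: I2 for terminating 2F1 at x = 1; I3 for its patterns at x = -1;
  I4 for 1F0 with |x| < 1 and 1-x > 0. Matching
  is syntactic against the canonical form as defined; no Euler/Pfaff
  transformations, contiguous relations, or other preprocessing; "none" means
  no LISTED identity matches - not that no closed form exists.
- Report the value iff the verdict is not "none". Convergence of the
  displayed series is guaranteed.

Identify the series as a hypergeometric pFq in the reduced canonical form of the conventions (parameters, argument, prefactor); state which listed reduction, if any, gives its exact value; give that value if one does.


Canonical form: C = \frac{1}{2} times 2F1 with upper {-\frac{9}{2}, 7}, lower {\frac{25}{2}}, x = -1. Verdict: the Kummer evaluation I3 applies (x = -1; c = \frac{25}{2} equals 1+a-b for upper {-\frac{9}{2}, 7}: listed pattern). Its exact value is \frac{334639305}{268435456} \cdot \pi.

Key step: from the first term \frac{1}{2}: factor the ratio over Q (prefactor 1/2): negated roots = parameters.
Step ratio: r(k) = -1 * (k-\frac{9}{2}) (k+7) / [(k+\frac{25}{2}) (k+1)] ; factor over Q: parameters, x = -1, and C = \frac{1}{2}.


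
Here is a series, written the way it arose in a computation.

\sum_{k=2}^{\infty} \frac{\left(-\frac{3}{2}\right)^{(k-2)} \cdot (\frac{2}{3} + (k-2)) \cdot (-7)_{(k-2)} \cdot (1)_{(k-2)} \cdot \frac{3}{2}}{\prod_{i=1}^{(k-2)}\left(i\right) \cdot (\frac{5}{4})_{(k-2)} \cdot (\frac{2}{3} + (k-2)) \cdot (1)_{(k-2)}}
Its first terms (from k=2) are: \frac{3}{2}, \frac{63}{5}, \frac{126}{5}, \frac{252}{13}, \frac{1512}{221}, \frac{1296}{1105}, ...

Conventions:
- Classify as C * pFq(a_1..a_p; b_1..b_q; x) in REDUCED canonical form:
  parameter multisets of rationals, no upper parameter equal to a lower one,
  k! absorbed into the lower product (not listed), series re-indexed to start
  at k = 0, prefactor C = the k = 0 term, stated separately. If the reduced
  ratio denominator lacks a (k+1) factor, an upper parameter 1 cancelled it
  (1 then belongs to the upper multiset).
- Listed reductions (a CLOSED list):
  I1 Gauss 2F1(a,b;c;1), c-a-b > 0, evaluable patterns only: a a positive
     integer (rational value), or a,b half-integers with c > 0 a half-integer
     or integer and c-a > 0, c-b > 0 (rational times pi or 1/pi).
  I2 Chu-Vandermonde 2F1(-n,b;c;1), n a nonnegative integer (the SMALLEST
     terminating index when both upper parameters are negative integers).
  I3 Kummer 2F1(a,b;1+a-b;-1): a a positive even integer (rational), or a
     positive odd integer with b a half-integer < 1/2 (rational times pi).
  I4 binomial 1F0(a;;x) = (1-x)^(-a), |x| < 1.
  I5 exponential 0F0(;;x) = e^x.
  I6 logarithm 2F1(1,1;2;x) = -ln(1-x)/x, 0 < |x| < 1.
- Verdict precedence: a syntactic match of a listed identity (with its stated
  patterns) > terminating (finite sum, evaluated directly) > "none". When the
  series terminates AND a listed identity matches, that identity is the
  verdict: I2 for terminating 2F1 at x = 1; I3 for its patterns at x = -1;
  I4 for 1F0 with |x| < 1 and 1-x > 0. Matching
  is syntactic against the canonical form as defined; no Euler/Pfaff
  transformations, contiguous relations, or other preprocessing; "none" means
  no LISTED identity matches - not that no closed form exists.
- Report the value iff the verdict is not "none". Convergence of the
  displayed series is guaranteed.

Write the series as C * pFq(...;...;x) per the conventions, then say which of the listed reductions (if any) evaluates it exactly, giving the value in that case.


x = -\frac{3}{2} here; the reduced form reads 1F1, upper {-7}, lower {\frac{5}{4}}, C = \frac{3}{2}. Verdict: terminating - no listed pattern fits, but -7 in the upper list cuts the series at k = 7; direct evaluation. Value: \frac{57627987}{862750}.

Key step: from the first term \frac{3}{2}: the parameter 1 appears in both the upper and lower lists and cancels (alongside the other common factor).
Consecutive-term ratio: r(k) = -\frac{3}{2} * (k-7) / [(k+\frac{5}{4}) (k+1)] - rational; roots negated = parameters, x = -\frac{3}{2}, C = \frac{3}{2}.


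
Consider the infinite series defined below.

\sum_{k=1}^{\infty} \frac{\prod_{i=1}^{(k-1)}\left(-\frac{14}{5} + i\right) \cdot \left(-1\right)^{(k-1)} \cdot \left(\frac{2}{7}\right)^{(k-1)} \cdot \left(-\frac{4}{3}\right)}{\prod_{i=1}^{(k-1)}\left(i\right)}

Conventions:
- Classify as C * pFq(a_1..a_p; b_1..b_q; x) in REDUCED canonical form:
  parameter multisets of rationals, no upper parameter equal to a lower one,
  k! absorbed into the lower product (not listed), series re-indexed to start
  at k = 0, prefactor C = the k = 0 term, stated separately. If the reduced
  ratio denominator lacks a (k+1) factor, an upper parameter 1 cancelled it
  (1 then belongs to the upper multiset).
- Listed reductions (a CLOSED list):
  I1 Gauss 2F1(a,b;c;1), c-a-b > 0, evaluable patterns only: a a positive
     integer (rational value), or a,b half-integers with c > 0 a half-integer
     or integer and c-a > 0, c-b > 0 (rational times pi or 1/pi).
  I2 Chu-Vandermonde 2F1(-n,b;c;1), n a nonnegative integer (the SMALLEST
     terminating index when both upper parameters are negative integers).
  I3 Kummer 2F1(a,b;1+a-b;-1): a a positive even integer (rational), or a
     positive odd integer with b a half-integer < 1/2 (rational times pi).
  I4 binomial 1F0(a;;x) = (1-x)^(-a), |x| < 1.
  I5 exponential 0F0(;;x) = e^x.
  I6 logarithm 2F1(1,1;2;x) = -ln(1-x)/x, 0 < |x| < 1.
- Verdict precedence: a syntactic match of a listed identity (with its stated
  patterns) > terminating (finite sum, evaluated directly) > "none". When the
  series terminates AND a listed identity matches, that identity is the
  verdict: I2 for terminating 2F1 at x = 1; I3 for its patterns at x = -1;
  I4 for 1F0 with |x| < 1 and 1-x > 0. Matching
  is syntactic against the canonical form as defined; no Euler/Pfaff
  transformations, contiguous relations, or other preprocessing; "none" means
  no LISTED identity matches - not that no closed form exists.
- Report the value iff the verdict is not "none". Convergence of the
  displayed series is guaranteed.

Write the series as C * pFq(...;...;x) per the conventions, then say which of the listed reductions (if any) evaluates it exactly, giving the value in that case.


At argument -\frac{2}{7}: a 1F0 with upper {-\frac{9}{5}}, lower {-}, scaled by C = -\frac{4}{3}. Verdict at x = -\frac{2}{7}: the I4 binomial reduction matches (the 1F0 binomial series: exponent 9/5, x = -\frac{2}{7}). Value: \left(-\frac{4}{3}\right) \cdot \left(\frac{9}{7}\right)^{\frac{9}{5}}.

Structural cue: t_0 = -\frac{4}{3} here, and the (-1)^k factor (C = -4/3, x = -2/7) folds into the argument's sign.
Ratio: r(k) = -\frac{2}{7} * (k-\frac{9}{5}) / [(k+1)] - rational in k. x = -\frac{2}{7}; t_0 = -\frac{4}{3}; negate the roots.


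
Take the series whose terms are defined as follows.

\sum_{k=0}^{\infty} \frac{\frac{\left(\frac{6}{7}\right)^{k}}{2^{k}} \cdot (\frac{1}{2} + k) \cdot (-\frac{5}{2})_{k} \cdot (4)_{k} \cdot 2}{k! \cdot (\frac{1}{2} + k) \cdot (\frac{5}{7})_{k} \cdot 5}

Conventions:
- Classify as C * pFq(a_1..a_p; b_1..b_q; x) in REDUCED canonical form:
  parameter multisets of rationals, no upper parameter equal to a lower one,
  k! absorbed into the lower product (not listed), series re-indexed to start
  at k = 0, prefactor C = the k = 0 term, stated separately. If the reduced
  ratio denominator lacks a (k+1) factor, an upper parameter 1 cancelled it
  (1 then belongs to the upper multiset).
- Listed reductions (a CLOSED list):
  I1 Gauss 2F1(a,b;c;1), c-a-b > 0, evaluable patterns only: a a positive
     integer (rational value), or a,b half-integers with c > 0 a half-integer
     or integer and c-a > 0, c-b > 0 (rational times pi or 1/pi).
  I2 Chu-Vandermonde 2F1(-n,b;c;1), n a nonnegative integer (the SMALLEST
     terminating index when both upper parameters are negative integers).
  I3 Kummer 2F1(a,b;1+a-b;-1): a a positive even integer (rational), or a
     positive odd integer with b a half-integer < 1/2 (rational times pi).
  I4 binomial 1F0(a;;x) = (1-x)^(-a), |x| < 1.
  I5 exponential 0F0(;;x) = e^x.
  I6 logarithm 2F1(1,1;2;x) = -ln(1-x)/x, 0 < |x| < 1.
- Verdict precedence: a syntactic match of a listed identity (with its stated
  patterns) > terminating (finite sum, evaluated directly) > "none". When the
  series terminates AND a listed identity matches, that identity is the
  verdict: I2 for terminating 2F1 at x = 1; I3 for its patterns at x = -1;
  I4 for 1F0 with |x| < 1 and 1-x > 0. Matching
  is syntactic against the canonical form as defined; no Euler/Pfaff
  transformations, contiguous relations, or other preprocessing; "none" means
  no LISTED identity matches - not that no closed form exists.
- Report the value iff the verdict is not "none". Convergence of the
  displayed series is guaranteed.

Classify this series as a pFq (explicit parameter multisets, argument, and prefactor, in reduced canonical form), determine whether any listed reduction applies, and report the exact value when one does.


Canonical form: C = \frac{2}{5} times 2F1 with upper {-\frac{5}{2}, 4}, lower {\frac{5}{7}}, x = \frac{3}{7}. Verdict: none. No listed pattern accepts 2F1(-\frac{5}{2}, 4; \frac{5}{7}; \frac{3}{7}).

First insight: with t_0 = \frac{2}{5}, the two k-th powers (C = 2/5) combine into one argument.
Term ratio: r(k) = \frac{3}{7} * (k-\frac{5}{2}) (k+4) / [(k+\frac{5}{7}) (k+1)] - rational in k, leading ratio \frac{3}{7}; with t_0 = \frac{2}{5}, classification follows.


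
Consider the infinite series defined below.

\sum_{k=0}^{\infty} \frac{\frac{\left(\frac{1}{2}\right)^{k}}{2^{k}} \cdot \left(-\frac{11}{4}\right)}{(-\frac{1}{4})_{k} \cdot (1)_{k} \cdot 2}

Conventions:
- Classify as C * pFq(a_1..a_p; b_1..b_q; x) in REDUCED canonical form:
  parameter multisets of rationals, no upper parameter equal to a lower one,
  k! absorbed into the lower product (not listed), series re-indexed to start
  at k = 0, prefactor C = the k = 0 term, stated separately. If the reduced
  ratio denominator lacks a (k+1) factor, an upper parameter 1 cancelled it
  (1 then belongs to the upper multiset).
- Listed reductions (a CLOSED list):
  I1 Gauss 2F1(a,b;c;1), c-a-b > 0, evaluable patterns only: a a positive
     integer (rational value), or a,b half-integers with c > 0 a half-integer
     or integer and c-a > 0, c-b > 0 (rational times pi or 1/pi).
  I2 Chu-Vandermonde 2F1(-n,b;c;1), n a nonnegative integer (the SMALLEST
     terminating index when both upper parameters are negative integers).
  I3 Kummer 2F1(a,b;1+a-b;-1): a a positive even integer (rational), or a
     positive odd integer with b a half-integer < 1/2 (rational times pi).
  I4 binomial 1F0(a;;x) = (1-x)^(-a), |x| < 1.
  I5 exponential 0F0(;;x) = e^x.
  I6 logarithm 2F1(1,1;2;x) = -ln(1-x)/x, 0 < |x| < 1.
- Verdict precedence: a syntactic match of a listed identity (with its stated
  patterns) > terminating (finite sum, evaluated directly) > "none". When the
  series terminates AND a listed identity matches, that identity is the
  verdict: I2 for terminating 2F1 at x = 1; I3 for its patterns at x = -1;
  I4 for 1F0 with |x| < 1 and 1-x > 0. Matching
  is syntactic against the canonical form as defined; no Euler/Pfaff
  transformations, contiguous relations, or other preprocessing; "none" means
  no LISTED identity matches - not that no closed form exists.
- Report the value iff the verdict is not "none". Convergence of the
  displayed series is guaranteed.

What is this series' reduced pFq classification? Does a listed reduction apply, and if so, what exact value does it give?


With C = -\frac{11}{8}: the canonical form is 0F1(-; -\frac{1}{4}; \frac{1}{4}). Verdict: none. Every listed pattern misses the 0F1 form at \frac{1}{4}, upper {-}.

First insight: from the first term -\frac{11}{8}: the constant factors (C = -11/8, x = 1/4) combine into one prefactor.
Step ratio: r(k) = \frac{1}{4} * 1 / [(k-\frac{1}{4}) (k+1)] - rational; roots negated = parameters, x = \frac{1}{4}, C = -\frac{11}{8}.


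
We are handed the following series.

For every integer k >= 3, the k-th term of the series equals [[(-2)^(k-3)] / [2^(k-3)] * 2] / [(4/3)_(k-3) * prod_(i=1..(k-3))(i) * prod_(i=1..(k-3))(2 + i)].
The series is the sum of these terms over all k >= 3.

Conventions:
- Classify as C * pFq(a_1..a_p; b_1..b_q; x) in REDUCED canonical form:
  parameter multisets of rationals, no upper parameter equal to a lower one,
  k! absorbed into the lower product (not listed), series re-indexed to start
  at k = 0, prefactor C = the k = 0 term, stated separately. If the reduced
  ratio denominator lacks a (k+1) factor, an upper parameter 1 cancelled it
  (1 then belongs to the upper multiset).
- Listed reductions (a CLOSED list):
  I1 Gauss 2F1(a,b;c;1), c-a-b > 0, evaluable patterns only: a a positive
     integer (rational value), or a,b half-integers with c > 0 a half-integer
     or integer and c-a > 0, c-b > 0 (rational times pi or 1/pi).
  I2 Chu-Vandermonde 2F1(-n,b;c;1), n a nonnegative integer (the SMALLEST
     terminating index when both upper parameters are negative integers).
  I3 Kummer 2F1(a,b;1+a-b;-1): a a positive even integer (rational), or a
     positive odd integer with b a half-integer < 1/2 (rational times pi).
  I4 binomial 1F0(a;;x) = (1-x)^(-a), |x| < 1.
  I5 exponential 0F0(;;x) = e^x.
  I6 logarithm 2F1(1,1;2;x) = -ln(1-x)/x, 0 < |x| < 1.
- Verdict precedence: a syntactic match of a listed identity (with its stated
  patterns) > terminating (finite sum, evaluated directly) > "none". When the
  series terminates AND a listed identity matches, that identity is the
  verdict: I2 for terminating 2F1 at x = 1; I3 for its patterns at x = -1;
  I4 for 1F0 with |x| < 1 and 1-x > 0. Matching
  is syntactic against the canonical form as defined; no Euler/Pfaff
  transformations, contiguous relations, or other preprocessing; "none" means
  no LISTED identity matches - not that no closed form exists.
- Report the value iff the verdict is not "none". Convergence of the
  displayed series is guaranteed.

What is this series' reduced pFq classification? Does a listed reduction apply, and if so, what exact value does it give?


The series (x = -1) is 0F2: upper {-}, lower {4/3, 3}, prefactor 2. Verdict: none. A 0F2 with upper {-} fits none of I1-I6 at x = -1; the sum runs forever.

Structural cue: t_0 being 2, the product of the first k integers (C = 2) is k!.
Adjacent-term ratio: r(k) = (-1) * 1 / [(k+4/3) (k+3) (k+1)] - poly over poly, x = (-1) from leading terms; C = 2 at k = 0.


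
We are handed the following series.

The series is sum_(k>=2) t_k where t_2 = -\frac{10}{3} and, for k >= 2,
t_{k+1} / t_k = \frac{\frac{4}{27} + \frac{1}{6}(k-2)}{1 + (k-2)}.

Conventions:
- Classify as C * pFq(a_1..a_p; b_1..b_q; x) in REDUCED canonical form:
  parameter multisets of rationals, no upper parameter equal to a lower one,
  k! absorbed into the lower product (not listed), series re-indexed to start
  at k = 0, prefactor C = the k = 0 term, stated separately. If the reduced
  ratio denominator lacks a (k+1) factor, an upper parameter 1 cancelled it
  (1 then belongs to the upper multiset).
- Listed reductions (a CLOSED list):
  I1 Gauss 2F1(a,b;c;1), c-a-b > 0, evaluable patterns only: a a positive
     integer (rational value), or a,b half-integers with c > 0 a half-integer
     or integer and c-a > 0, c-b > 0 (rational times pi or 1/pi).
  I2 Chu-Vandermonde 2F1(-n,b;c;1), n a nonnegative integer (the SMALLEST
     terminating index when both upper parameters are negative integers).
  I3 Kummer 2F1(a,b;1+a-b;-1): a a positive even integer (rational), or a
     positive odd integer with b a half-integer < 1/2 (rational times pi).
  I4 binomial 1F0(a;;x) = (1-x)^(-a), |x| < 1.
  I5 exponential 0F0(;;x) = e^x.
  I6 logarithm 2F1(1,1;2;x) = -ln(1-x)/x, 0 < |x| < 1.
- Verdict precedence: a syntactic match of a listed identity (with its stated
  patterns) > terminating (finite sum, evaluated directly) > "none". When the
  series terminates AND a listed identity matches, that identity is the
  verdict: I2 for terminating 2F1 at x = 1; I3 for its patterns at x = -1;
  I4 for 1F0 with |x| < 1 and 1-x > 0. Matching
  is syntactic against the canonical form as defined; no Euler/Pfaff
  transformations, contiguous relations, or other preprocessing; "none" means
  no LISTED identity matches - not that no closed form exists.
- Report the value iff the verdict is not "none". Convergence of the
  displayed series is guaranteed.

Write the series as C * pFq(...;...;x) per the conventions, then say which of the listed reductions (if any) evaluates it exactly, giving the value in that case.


The tell: t_0 = -\frac{10}{3} here, and factor the ratio over Q (prefactor -10/3): negated roots = parameters.
Adjacent-term ratio: r(k) = \frac{1}{6} * (k+\frac{8}{9}) / [(k+1)] - rational; roots negated = parameters, x = \frac{1}{6}, C = -\frac{10}{3}.

Canonical form: C = -\frac{10}{3} times 1F0 with upper {\frac{8}{9}}, lower {-}, x = \frac{1}{6}. Verdict at x = \frac{1}{6}: binomial (I4) matches (the 1F0 binomial series: exponent -8/9, x = \frac{1}{6}). Value: \left(-\frac{10}{3}\right) \cdot \left(\frac{5}{6}\right)^{-\frac{8}{9}}.


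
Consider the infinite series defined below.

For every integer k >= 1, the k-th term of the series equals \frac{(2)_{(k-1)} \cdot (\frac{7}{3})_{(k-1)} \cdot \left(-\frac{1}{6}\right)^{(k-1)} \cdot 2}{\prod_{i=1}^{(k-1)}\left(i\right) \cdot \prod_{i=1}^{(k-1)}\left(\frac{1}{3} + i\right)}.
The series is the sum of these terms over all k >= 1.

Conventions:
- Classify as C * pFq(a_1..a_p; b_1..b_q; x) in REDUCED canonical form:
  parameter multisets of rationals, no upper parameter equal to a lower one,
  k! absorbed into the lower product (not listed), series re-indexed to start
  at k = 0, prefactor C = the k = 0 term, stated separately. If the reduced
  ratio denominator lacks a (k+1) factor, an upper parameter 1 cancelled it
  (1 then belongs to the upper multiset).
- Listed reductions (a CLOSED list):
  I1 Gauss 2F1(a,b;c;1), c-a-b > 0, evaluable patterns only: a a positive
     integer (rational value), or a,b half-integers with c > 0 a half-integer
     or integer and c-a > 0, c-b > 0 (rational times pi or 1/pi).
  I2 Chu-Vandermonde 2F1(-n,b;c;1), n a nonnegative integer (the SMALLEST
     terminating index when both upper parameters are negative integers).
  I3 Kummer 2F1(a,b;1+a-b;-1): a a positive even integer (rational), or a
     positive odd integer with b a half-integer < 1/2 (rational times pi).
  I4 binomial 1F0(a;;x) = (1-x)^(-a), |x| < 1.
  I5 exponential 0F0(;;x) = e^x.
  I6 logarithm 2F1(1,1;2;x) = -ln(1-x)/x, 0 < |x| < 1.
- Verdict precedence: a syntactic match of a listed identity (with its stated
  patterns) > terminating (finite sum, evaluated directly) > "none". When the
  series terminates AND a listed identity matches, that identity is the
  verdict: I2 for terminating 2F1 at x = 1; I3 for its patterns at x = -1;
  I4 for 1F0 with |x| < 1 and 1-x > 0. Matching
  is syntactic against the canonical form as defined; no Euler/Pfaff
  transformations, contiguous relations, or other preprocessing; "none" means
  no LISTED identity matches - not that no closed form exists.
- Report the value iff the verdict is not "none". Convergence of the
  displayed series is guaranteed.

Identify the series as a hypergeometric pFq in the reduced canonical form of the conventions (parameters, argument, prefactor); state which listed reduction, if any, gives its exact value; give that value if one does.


This is 2 * 2F1(2, \frac{7}{3}; \frac{4}{3}; -\frac{1}{6}) in reduced canonical form. Verdict: none. Every listed pattern misses the 2F1 form at -\frac{1}{6}, upper {2, \frac{7}{3}}.

Structural cue: t_0 = 2 here, and the product of the first k integers (C = 2) is k!.
Step ratio: r(k) = -\frac{1}{6} * (k+2) (k+\frac{7}{3}) / [(k+\frac{4}{3}) (k+1)] - rational in k, leading ratio -\frac{1}{6}; with t_0 = 2, classification follows.


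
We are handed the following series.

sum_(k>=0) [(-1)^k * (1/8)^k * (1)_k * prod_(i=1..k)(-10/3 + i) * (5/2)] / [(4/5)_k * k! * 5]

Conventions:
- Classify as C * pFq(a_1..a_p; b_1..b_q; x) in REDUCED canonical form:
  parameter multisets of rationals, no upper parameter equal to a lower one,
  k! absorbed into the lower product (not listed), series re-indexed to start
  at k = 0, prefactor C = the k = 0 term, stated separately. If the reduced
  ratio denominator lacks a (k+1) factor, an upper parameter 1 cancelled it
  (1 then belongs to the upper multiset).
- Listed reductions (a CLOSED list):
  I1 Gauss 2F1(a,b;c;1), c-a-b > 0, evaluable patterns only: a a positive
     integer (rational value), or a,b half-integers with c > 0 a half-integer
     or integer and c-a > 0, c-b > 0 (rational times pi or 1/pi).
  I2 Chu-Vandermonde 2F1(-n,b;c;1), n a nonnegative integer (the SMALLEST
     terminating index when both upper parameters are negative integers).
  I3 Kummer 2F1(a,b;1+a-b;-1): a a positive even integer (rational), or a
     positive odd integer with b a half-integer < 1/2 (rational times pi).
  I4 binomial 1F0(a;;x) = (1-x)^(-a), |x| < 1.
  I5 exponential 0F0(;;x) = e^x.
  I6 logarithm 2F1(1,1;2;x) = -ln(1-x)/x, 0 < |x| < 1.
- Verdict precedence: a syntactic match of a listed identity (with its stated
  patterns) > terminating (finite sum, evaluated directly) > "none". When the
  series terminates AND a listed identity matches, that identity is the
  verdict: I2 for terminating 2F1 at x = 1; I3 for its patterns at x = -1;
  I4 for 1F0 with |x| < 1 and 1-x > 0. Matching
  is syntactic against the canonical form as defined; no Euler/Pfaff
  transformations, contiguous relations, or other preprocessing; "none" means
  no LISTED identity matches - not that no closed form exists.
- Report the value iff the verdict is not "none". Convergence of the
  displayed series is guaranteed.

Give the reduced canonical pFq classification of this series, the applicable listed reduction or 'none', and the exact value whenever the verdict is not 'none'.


Key step: t_0 being 1/2, the running product (C = 1/2) telescopes to a rising factorial.
Consecutive-term ratio: r(k) = (-1/8) * (k-7/3) (k+1) / [(k+4/5) (k+1)] - rational; roots negated = parameters, x = (-1/8), C = 1/2.

Canonical form: C = 1/2 times 2F1 with upper {-7/3, 1}, lower {4/5}, x = -1/8. Verdict: none here - no I1-I6 shape fits x = -1/8 with lower {4/5}.


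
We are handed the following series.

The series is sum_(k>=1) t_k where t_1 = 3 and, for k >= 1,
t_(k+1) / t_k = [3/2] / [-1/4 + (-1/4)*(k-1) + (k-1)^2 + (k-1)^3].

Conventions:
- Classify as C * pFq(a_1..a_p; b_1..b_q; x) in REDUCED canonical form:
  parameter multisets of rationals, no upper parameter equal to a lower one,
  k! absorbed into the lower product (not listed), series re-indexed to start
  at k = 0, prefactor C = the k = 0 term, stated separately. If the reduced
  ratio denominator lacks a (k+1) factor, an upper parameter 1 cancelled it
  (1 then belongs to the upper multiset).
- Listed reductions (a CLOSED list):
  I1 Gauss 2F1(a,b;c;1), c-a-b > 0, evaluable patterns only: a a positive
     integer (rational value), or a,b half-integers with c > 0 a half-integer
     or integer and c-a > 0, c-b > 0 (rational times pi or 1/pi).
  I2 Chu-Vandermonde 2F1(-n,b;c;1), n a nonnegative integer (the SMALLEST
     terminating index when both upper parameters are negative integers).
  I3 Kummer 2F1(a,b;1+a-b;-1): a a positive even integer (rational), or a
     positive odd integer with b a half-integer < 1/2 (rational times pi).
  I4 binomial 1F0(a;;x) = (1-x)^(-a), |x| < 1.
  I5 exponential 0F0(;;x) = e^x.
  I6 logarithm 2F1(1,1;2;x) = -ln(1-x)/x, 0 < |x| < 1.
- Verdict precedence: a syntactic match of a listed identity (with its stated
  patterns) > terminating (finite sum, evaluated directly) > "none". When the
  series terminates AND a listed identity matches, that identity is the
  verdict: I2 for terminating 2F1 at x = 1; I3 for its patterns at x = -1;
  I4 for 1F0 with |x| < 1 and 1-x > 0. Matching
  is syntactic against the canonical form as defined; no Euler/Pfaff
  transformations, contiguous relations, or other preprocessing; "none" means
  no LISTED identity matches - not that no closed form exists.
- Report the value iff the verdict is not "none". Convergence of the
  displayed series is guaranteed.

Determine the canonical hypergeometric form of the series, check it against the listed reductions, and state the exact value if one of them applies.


Prefactor 3, argument 3/2: 0F2 with upper {-} over lower {-1/2, 1/2}. Verdict: none. Every listed pattern misses the 0F2 form at 3/2, upper {-}.

Key step: from the first term 3: roots of the ratio polynomials (prefactor 3) are the negated parameters.
Consecutive-term ratio: r(k) = (3/2) * 1 / [(k-1/2) (k+1/2) (k+1)] - rational in k. x = (3/2); t_0 = 3; negate the roots.


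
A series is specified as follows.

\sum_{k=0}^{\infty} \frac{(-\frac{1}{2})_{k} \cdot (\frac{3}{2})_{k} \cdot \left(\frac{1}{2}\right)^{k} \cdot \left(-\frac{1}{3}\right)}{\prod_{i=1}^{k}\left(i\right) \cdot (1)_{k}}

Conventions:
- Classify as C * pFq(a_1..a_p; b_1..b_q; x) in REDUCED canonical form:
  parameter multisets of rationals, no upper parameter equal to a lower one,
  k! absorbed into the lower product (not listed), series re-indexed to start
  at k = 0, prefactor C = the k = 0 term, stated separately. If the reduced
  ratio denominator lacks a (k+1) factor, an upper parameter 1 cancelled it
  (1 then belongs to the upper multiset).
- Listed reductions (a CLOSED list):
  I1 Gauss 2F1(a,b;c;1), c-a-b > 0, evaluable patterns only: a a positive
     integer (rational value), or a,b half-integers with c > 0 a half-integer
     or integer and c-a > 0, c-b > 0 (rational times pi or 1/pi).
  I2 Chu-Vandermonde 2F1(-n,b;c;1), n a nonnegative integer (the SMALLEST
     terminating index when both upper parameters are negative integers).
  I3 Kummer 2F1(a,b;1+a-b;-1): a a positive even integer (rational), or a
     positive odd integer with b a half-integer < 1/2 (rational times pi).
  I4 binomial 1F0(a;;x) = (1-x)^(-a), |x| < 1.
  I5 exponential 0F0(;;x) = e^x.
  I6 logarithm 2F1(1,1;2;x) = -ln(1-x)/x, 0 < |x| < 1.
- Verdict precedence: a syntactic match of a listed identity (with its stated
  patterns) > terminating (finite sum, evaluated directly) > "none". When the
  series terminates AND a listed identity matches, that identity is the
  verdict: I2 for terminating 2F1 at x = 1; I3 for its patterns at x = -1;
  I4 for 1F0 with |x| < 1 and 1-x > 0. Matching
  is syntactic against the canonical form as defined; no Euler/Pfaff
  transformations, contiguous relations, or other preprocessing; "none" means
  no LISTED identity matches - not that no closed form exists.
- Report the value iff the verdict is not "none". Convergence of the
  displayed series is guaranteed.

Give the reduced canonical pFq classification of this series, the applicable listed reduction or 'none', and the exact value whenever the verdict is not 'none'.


Classification (C = -\frac{1}{3}): 2F1 with upper {-\frac{1}{2}, \frac{3}{2}}, lower {1}, argument x = \frac{1}{2}. Verdict: none - this 2F1 at x = \frac{1}{2} matches no listed pattern, and upper {-\frac{1}{2}, \frac{3}{2}} holds no stopper.

Structural cue: from the first term -\frac{1}{3}: the lower running product (C = -1/3, x = 1/2) is a rising factorial.
Term ratio: r(k) = \frac{1}{2} * (k-\frac{1}{2}) (k+\frac{3}{2}) / [(k+1) (k+1)] - rational; roots negated = parameters, x = \frac{1}{2}, C = -\frac{1}{3}.


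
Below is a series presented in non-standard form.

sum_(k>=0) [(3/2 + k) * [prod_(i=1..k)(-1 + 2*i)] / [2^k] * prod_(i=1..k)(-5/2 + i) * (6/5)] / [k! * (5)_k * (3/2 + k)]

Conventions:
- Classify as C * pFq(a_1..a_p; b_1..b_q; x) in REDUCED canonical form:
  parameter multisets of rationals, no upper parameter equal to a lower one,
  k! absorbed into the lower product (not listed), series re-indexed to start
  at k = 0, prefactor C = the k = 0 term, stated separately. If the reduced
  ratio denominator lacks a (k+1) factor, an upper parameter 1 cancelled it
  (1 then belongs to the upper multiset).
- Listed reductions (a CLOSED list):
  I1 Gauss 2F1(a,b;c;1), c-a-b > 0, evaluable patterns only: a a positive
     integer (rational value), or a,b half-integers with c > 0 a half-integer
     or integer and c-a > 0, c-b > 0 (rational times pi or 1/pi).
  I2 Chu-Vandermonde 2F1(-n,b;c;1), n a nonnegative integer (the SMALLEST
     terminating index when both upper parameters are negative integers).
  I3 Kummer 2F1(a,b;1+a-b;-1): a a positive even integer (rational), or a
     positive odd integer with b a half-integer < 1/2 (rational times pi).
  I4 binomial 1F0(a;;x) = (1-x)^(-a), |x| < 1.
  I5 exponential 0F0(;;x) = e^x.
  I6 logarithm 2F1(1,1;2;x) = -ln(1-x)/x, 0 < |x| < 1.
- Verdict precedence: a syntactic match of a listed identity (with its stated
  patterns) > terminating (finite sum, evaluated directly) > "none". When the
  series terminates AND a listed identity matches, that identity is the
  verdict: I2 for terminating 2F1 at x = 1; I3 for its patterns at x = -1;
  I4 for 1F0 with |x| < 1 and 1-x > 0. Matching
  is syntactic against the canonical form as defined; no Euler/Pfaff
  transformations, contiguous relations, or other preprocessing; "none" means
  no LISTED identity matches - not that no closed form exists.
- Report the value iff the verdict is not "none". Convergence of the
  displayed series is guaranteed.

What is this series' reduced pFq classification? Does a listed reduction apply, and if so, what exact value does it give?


Canonical form: C = 6/5 times 2F1 with upper {-3/2, 1/2}, lower {5}, x = 1. Verdict at x = 1: Gauss (I1, half-integer pattern) matches (x = 1; upper {-3/2, 1/2} half-integers, c = 5 in the evaluable pattern). Its exact value is (131072/40425) / pi.

First insight: from the first term 6/5: the odd product 1*3*...*(2k-1) (prefactor 6/5) is 2^k (1/2)_k.
Ratio: r(k) = 1 * (k-3/2) (k+1/2) / [(k+5) (k+1)] ; factor over Q: parameters, x = 1, and C = 6/5.


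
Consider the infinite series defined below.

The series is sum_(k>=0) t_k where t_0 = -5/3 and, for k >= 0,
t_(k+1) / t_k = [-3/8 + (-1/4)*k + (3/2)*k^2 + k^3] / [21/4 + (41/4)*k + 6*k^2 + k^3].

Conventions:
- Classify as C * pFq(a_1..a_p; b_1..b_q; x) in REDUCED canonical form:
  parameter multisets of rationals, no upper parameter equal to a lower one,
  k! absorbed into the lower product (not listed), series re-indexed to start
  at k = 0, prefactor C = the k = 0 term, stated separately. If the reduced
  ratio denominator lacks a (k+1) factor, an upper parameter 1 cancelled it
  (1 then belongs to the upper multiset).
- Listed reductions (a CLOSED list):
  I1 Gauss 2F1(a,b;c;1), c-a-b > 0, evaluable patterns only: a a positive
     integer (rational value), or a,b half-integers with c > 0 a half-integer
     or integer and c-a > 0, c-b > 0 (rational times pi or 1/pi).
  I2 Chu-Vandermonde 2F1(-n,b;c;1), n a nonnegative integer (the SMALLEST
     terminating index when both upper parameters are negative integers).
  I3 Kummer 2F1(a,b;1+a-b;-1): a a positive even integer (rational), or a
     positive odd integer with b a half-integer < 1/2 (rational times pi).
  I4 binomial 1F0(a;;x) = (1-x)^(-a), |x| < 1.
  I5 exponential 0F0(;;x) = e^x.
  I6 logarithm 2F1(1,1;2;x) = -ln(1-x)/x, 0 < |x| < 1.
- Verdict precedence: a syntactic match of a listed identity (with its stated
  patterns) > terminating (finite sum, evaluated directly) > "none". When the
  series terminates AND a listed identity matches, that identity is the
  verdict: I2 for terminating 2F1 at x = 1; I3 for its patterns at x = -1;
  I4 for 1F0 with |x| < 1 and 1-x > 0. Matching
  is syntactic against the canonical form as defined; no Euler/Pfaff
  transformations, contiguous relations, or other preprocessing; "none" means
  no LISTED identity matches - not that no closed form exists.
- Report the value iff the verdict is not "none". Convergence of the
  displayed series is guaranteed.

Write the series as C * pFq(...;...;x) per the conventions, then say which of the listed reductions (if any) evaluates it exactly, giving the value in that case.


x = 1 here; the reduced form reads 2F1, upper {-1/2, 1/2}, lower {7/2}, C = -5/3. Verdict: Gauss's theorem I1 (half-integer case) matches (x = 1; upper {-1/2, 1/2} half-integers, c = 7/2 in the evaluable pattern). Its exact value is (-125/256) * pi.

Key step: with t_0 = -5/3, the ratio is unreduced: k + 3/2 divides both sides (prefactor -5/3).
Term ratio: r(k) = 1 * (k-1/2) (k+1/2) / [(k+7/2) (k+1)] - rational in k, leading ratio 1; with t_0 = -5/3, classification follows.
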